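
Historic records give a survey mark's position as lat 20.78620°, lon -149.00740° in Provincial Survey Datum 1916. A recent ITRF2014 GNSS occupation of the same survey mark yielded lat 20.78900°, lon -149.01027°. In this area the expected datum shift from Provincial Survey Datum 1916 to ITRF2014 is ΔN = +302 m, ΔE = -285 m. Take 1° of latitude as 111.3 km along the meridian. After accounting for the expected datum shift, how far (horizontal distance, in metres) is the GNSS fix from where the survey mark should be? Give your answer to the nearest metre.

Observed coordinate differences: Δφ = +0.00280°, Δλ = -0.00287°.
Converting to metres (1° lat = 111300 m, cos φ = 0.934911): observed ΔN = 311.6 m, observed ΔE = -298.6 m.
Subtracting the expected shift leaves a residual of 311.6 − (302) = 9.6 m north and -298.6 − (-285) = -13.6 m east.
Residual distance = √(9.6² + (-13.6)²) = 16.7 m.

17 m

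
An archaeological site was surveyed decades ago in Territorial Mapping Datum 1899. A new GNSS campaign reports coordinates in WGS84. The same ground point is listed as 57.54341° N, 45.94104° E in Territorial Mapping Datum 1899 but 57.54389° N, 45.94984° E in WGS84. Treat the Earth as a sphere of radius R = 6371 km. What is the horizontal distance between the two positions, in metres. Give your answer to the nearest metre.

Δφ = 57.54389° − 57.54341° = +0.00048°; Δλ = 45.94984° − 45.94104° = +0.00880°.
1° along a meridian = πR/180 = 111195 m.
ΔN = Δφ × 111195 = 53.4 m; ΔE = Δλ × 111195 × cos(57.54341°) = +0.00880 × 111195 × 0.536660 = 525.1 m.
Distance = √(ΔE² + ΔN²) = √(525.1² + 53.4²) = 527.8 m.

528 m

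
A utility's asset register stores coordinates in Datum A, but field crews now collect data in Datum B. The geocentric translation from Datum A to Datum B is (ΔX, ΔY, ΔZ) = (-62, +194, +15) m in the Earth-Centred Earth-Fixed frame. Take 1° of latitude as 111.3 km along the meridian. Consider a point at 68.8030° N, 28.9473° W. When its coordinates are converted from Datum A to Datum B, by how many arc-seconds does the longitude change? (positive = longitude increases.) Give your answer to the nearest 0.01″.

Δλ = 12.50″

sin φ = 0.932343, cos φ = 0.361576, sin λ = -0.484005, cos λ = 0.875065.
East component: ΔE = −sin λ·ΔX + cos λ·ΔY = −(-0.484005)(-62) + (0.875065)(194) = 139.75 m.
1° of latitude spans 111300 m; at latitude φ, 1° of longitude spans that × cos φ = 40243.4 m, so Δλ = 139.75 / 40243.4 × 3600 = 12.502″.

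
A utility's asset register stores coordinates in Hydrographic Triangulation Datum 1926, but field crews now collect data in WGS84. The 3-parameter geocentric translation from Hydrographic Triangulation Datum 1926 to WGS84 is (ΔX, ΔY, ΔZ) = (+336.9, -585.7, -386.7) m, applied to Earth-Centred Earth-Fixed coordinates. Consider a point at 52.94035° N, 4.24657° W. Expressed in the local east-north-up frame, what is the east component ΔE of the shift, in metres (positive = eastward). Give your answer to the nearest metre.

At φ = 52.94035°, λ = -4.24657°: sin φ = 0.798009, cos φ = 0.602646, sin λ = -0.074049, cos λ = 0.997255.
ΔE = −sin λ·ΔX + cos λ·ΔY = −(-0.074049)·(336.9) + (0.997255)·(-585.7) = -559.14 m.

ΔE = -559 m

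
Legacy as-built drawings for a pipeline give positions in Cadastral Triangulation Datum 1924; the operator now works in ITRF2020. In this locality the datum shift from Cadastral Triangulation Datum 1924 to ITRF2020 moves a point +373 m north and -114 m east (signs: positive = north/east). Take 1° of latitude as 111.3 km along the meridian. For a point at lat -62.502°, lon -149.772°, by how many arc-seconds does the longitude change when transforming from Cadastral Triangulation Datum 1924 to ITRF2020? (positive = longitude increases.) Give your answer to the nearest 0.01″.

Δλ = -7.99″

At latitude -62.502°, cos φ = 0.461718.
1° of longitude at this latitude = 111.3 × cos φ = 51.39 km, so Δλ = -114.0 / 51389.2 = -0.0022184° = -7.986″.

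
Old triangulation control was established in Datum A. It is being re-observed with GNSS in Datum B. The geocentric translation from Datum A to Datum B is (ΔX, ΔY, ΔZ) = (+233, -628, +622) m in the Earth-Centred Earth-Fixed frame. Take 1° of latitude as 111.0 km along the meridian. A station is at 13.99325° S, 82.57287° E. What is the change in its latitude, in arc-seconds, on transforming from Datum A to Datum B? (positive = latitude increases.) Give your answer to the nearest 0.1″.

Δφ = 14.9″

sin φ = -0.241808, cos φ = 0.970324, sin λ = 0.991610, cos λ = 0.129265.
North component: ΔN = −sin φ cos λ·ΔX − sin φ sin λ·ΔY + cos φ·ΔZ = −(-0.241808)(0.129265)(233) − (-0.241808)(0.991610)(-628) + (0.970324)(622) = 460.24 m.
1° of latitude spans 111000 m, so Δφ = 460.24 / 111000 × 3600 = 14.927″.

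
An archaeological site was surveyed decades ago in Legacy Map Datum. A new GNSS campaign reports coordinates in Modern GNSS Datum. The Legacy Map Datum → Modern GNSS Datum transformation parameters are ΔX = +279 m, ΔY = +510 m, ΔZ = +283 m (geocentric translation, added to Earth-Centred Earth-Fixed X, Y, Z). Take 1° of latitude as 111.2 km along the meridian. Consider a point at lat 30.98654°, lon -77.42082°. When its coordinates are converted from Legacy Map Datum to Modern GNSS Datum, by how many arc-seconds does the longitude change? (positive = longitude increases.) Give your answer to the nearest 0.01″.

sin φ = 0.514837, cos φ = 0.857288, sin λ = -0.975996, cos λ = 0.217789.
East component: ΔE = −sin λ·ΔX + cos λ·ΔY = −(-0.975996)(279) + (0.217789)(510) = 383.38 m.
1° of latitude spans 111200 m; at latitude φ, 1° of longitude spans that × cos φ = 95330.5 m, so Δλ = 383.38 / 95330.5 × 3600 = 14.478″.

Δλ = 14.48″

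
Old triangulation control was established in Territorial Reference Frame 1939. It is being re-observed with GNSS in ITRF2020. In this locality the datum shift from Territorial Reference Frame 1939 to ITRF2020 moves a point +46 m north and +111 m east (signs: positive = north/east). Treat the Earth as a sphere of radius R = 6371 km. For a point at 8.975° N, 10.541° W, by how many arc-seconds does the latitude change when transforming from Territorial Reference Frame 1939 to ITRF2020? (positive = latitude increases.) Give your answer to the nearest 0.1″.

On a sphere of radius R, 1 rad of latitude = R, so Δφ = ΔN / R = 46.0 / 6371000 = 7.2202e-06 rad = 1.489″.

Δφ = 1.5″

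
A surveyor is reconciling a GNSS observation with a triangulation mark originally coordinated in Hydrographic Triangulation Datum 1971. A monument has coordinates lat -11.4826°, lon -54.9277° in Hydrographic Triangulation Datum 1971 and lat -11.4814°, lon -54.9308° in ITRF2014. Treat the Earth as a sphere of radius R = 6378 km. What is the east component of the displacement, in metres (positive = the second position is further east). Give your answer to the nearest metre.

ΔE = -338 m

Δφ = -11.4814° − -11.4826° = +0.0012°; Δλ = -54.9308° − -54.9277° = -0.0031°.
1° along a meridian = πR/180 = 111317 m.
ΔN = Δφ × 111317 = 133.6 m; ΔE = Δλ × 111317 × cos(-11.4826°) = -0.0031 × 111317 × 0.979985 = -338.2 m.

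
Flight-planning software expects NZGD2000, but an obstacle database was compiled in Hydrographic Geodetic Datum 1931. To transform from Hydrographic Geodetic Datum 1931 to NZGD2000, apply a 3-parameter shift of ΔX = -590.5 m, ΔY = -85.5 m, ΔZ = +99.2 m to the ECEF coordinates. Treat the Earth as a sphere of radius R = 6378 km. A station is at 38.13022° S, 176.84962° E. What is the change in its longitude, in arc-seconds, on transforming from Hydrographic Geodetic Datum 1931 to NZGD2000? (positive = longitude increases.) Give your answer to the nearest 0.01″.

sin φ = -0.617451, cos φ = 0.786609, sin λ = 0.054957, cos λ = -0.998489.
East component: ΔE = −sin λ·ΔX + cos λ·ΔY = −(0.054957)(-590.5) + (-0.998489)(-85.5) = 117.82 m.
1° of latitude spans πR/180 = 111317 m; at latitude φ, 1° of longitude spans that × cos φ = 87563.1 m, so Δλ = 117.82 / 87563.1 × 3600 = 4.844″.

Δλ = 4.84″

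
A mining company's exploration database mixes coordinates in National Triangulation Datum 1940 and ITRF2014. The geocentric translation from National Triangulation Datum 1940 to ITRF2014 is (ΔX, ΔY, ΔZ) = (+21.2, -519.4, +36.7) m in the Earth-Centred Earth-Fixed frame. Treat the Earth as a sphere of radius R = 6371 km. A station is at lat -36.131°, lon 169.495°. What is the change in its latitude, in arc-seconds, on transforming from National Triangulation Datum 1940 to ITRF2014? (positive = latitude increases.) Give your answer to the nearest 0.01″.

Δφ = -1.25″

sin φ = -0.589633, cos φ = 0.807671, sin λ = 0.182321, cos λ = -0.983239.
North component: ΔN = −sin φ cos λ·ΔX − sin φ sin λ·ΔY + cos φ·ΔZ = −(-0.589633)(-0.983239)(21.2) − (-0.589633)(0.182321)(-519.4) + (0.807671)(36.7) = -38.49 m.
1° of latitude spans πR/180 = 111195 m, so Δφ = -38.49 / 111195 × 3600 = -1.246″.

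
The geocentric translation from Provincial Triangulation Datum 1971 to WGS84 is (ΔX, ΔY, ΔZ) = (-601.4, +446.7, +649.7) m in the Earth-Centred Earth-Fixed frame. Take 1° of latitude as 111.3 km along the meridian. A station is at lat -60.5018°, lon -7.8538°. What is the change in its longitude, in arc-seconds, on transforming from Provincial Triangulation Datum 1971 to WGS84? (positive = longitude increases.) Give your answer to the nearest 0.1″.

Δλ = 23.7″

sin φ = -0.870371, cos φ = 0.492396, sin λ = -0.136646, cos λ = 0.990620.
East component: ΔE = −sin λ·ΔX + cos λ·ΔY = −(-0.136646)(-601.4) + (0.990620)(446.7) = 360.33 m.
1° of latitude spans 111300 m; at latitude φ, 1° of longitude spans that × cos φ = 54803.7 m, so Δλ = 360.33 / 54803.7 × 3600 = 23.670″.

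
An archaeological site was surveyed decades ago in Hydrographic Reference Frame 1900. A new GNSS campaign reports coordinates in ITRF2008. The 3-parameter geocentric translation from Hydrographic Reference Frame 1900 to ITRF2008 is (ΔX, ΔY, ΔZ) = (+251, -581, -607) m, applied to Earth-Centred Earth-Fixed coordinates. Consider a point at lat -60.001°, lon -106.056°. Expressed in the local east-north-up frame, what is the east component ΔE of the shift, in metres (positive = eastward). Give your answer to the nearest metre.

The local east axis at (φ, λ) is (−sin λ, cos λ, 0), so ΔE = −sin(-106.056°)·251 + cos(-106.056°)·(-581) = 401.90 m.

ΔE = 402 m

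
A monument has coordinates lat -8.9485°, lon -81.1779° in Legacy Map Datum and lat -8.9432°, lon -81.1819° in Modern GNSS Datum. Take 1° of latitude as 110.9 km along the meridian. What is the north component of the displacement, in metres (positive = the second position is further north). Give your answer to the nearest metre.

ΔN = 588 m

Δφ = -8.9432° − -8.9485° = +0.0053°; Δλ = -81.1819° − -81.1779° = -0.0040°.
ΔN = Δφ × 110900 = 587.8 m; ΔE = Δλ × 110900 × cos(-8.9485°) = -0.0040 × 110900 × 0.987829 = -438.2 m.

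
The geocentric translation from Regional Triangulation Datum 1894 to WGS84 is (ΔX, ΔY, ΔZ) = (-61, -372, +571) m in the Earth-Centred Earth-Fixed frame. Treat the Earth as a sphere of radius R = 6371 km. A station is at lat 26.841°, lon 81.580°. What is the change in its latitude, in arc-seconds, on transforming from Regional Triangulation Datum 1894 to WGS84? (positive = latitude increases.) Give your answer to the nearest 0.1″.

sin φ = 0.451516, cos φ = 0.892263, sin λ = 0.989221, cos λ = 0.146428.
North component: ΔN = −sin φ cos λ·ΔX − sin φ sin λ·ΔY + cos φ·ΔZ = −(0.451516)(0.146428)(-61) − (0.451516)(0.989221)(-372) + (0.892263)(571) = 679.67 m.
1° of latitude spans πR/180 = 111195 m, so Δφ = 679.67 / 111195 × 3600 = 22.005″.

Δφ = 22.0″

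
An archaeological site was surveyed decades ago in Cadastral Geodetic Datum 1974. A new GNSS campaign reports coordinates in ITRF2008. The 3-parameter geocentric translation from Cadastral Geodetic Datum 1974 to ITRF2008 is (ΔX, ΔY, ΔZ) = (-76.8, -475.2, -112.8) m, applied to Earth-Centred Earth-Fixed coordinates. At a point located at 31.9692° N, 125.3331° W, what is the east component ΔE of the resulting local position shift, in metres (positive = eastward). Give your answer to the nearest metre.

The local east axis at (φ, λ) is (−sin λ, cos λ, 0), so ΔE = −sin(-125.3331°)·(-76.8) + cos(-125.3331°)·(-475.2) = 212.17 m.

ΔE = 212 m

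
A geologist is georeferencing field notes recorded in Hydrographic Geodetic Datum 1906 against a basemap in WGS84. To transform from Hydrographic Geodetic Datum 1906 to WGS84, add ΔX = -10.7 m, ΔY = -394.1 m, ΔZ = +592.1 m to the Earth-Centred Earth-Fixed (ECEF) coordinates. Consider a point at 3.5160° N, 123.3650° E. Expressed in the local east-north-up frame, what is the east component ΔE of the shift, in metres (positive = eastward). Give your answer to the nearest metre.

At φ = 3.5160°, λ = 123.3650°: sin φ = 0.061327, cos φ = 0.998118, sin λ = 0.835184, cos λ = -0.549971.
ΔE = −sin λ·ΔX + cos λ·ΔY = −(0.835184)·(-10.7) + (-0.549971)·(-394.1) = 225.68 m.

ΔE = 226 m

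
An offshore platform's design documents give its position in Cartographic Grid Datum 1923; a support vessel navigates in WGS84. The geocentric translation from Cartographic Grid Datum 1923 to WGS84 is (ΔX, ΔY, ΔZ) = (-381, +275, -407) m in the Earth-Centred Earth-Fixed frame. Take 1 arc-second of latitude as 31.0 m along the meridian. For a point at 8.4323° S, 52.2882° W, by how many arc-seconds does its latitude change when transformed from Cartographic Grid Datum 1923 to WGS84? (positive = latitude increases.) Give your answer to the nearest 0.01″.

sin φ = -0.146641, cos φ = 0.989190, sin λ = -0.791098, cos λ = 0.611690.
North component: ΔN = −sin φ cos λ·ΔX − sin φ sin λ·ΔY + cos φ·ΔZ = −(-0.146641)(0.611690)(-381) − (-0.146641)(-0.791098)(275) + (0.989190)(-407) = -468.68 m.
1° of latitude spans 3600 × 31.00 = 111600 m, so Δφ = -468.68 / 111600 × 3600 = -15.119″.

Δφ = -15.12″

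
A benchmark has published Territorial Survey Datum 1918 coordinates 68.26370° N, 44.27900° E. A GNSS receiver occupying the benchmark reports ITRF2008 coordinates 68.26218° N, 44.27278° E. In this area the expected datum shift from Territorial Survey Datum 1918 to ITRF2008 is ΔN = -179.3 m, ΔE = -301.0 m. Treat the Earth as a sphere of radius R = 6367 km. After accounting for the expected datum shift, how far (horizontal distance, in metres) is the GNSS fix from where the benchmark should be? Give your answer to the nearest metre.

46 m

Observed coordinate differences: Δφ = -0.00152°, Δλ = -0.00622°.
Converting to metres (1° lat = 111125 m, cos φ = 0.370335): observed ΔN = -168.9 m, observed ΔE = -256.0 m.
Subtracting the expected shift leaves a residual of -168.9 − (-179.3) = 10.4 m north and -256.0 − (-301.0) = 45.0 m east.
Residual distance = √(10.4² + 45.0²) = 46.2 m.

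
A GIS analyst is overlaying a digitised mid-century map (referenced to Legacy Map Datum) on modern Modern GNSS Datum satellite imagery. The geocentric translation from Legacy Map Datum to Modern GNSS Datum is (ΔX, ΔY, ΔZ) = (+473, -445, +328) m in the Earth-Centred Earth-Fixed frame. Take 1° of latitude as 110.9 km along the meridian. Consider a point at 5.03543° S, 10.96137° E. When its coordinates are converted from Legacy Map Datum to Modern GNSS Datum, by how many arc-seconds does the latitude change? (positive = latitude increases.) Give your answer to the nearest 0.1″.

sin φ = -0.087772, cos φ = 0.996141, sin λ = 0.190147, cos λ = 0.981756.
North component: ΔN = −sin φ cos λ·ΔX − sin φ sin λ·ΔY + cos φ·ΔZ = −(-0.087772)(0.981756)(473) − (-0.087772)(0.190147)(-445) + (0.996141)(328) = 360.07 m.
1° of latitude spans 110900 m, so Δφ = 360.07 / 110900 × 3600 = 11.688″.

Δφ = 11.7″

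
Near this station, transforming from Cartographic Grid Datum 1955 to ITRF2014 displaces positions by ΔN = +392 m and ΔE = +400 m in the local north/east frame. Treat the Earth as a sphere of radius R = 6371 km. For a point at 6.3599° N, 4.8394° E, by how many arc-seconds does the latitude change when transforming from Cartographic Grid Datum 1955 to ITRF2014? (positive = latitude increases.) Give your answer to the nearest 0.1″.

On a sphere of radius R, 1 rad of latitude = R, so Δφ = ΔN / R = 392.0 / 6371000 = 6.1529e-05 rad = 12.691″.

Δφ = 12.7″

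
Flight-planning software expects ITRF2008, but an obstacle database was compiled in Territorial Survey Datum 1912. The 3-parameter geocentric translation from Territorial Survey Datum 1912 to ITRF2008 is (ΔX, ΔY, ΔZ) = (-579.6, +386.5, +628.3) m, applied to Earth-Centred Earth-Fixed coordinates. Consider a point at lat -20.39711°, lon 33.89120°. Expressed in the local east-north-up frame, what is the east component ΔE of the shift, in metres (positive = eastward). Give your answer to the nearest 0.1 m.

ΔE = 644.0 m

The local east axis at (φ, λ) is (−sin λ, cos λ, 0), so ΔE = −sin(33.89120°)·(-579.6) + cos(33.89120°)·386.5 = 644.03 m.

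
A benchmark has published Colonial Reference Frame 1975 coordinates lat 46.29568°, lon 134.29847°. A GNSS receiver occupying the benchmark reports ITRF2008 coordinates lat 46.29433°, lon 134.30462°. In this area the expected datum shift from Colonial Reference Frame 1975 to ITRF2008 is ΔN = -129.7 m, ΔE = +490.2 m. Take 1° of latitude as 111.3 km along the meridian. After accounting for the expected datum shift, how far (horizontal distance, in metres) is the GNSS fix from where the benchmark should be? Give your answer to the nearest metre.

Observed coordinate differences: Δφ = -0.00135°, Δλ = +0.00615°.
Converting to metres (1° lat = 111300 m, cos φ = 0.690937): observed ΔN = -150.3 m, observed ΔE = 472.9 m.
Subtracting the expected shift leaves a residual of -150.3 − (-129.7) = -20.6 m north and 472.9 − (490.2) = -17.3 m east.
Residual distance = √((-20.6)² + (-17.3)²) = 26.8 m.

27 m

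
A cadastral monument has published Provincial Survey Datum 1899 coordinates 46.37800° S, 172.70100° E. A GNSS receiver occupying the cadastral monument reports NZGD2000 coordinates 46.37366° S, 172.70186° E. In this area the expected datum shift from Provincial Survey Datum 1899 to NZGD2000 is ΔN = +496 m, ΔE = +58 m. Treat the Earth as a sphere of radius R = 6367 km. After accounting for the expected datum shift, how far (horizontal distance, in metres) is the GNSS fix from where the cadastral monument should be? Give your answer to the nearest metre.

16 m

Observed coordinate differences: Δφ = +0.00434°, Δλ = +0.00086°.
Converting to metres (1° lat = 111125 m, cos φ = 0.689898): observed ΔN = 482.3 m, observed ΔE = 65.9 m.
Subtracting the expected shift leaves a residual of 482.3 − (496) = -13.7 m north and 65.9 − (58) = 7.9 m east.
Residual distance = √((-13.7)² + 7.9²) = 15.8 m.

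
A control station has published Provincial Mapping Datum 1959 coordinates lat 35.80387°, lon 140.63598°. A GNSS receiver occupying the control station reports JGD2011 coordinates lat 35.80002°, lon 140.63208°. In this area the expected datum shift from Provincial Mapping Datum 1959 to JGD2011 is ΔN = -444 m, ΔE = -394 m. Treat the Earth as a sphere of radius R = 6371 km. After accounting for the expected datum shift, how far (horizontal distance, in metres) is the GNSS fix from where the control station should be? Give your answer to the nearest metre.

Observed coordinate differences: Δφ = -0.00385°, Δλ = -0.00390°.
Converting to metres (1° lat = 111195 m, cos φ = 0.811024): observed ΔN = -428.1 m, observed ΔE = -351.7 m.
Subtracting the expected shift leaves a residual of -428.1 − (-444) = 15.9 m north and -351.7 − (-394) = 42.3 m east.
Residual distance = √(15.9² + 42.3²) = 45.2 m.

45 m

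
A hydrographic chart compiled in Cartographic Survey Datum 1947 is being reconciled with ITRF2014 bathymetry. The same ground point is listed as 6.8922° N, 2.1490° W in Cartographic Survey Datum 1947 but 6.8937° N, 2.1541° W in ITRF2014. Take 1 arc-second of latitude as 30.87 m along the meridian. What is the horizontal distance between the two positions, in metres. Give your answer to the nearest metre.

Δφ = 6.8937° − 6.8922° = +0.0015°; Δλ = -2.1541° − -2.1490° = -0.0051°.
1° of latitude = 3600 × 30.87 = 111132 m.
ΔN = Δφ × 111132 = 166.7 m; ΔE = Δλ × 111132 × cos(6.8922°) = -0.0051 × 111132 × 0.992774 = -562.7 m.
Distance = √(ΔE² + ΔN²) = √((-562.7)² + 166.7²) = 586.9 m.

587 m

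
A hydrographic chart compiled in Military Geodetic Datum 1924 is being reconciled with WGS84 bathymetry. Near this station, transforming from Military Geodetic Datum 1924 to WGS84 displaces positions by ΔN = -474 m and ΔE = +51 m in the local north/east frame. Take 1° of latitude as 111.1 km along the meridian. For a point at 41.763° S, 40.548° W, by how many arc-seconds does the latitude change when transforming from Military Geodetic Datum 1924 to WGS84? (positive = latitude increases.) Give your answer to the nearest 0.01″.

1° of latitude = 111.1 km, so Δφ = -474.0 / 111100 = -0.0042664° = -15.359″.

Δφ = -15.36″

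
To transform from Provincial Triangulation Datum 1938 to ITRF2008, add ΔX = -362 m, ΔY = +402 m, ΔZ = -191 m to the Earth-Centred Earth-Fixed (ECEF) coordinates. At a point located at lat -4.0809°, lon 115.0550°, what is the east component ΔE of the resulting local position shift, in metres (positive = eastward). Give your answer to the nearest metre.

The local east axis at (φ, λ) is (−sin λ, cos λ, 0), so ΔE = −sin(115.0550°)·(-362) + cos(115.0550°)·402 = 157.69 m.

ΔE = 158 m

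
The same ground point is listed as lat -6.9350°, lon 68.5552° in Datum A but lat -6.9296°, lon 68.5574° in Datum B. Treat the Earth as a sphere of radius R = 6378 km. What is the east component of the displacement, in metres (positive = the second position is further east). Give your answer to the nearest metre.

Δφ = -6.9296° − -6.9350° = +0.0054°; Δλ = 68.5574° − 68.5552° = +0.0022°.
1° along a meridian = πR/180 = 111317 m.
ΔN = Δφ × 111317 = 601.1 m; ΔE = Δλ × 111317 × cos(-6.9350°) = +0.0022 × 111317 × 0.992684 = 243.1 m.

ΔE = 243 m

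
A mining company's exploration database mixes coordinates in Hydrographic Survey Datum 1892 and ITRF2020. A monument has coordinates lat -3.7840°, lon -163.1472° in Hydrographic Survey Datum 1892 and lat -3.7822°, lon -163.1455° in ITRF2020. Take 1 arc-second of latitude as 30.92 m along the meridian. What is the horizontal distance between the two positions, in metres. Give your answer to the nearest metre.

Δφ = -3.7822° − -3.7840° = +0.0018°; Δλ = -163.1455° − -163.1472° = +0.0017°.
1° of latitude = 3600 × 30.92 = 111312 m.
ΔN = Δφ × 111312 = 200.4 m; ΔE = Δλ × 111312 × cos(-3.7840°) = +0.0017 × 111312 × 0.997820 = 188.8 m.
Distance = √(ΔE² + ΔN²) = √(188.8² + 200.4²) = 275.3 m.

275 m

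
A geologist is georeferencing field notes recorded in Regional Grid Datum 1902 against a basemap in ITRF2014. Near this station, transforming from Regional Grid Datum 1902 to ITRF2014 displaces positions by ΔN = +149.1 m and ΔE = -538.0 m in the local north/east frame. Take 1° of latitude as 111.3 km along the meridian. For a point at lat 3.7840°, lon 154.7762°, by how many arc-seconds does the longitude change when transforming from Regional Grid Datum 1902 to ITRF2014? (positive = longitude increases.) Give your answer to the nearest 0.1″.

At latitude 3.7840°, cos φ = 0.997820.
1° of longitude at this latitude = 111.3 × cos φ = 111.06 km, so Δλ = -538.0 / 111057.4 = -0.0048443° = -17.440″.

Δλ = -17.4″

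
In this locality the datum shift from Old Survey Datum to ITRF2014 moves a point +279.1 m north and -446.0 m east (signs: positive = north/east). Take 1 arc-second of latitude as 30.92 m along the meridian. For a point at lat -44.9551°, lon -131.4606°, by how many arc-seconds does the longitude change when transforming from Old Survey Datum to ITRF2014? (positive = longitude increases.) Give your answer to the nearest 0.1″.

At latitude -44.9551°, cos φ = 0.707661.
1″ of longitude at this latitude = 30.92 × cos φ = 21.8809 m, so Δλ = -446.0 / 21.8809 = -20.383″.

Δλ = -20.4″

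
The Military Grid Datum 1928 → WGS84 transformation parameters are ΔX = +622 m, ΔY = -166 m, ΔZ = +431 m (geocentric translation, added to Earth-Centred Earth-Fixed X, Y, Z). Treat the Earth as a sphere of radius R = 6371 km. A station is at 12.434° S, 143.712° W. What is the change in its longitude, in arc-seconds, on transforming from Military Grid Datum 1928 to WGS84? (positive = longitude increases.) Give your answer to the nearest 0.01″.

Δλ = 16.64″

sin φ = -0.215315, cos φ = 0.976545, sin λ = -0.591844, cos λ = -0.806052.
East component: ΔE = −sin λ·ΔX + cos λ·ΔY = −(-0.591844)(622) + (-0.806052)(-166) = 501.93 m.
1° of latitude spans πR/180 = 111195 m; at latitude φ, 1° of longitude spans that × cos φ = 108586.8 m, so Δλ = 501.93 / 108586.8 × 3600 = 16.641″.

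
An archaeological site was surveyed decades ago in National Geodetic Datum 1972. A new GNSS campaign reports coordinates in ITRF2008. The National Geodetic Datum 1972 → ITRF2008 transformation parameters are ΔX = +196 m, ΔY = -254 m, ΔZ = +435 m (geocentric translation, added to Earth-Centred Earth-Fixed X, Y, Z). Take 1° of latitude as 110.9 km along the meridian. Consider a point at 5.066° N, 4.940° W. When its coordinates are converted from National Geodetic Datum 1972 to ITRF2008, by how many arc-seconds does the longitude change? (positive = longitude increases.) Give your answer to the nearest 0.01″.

Δλ = -7.70″

sin φ = 0.088303, cos φ = 0.996094, sin λ = -0.086112, cos λ = 0.996285.
East component: ΔE = −sin λ·ΔX + cos λ·ΔY = −(-0.086112)(196) + (0.996285)(-254) = -236.18 m.
1° of latitude spans 110900 m; at latitude φ, 1° of longitude spans that × cos φ = 110466.8 m, so Δλ = -236.18 / 110466.8 × 3600 = -7.697″.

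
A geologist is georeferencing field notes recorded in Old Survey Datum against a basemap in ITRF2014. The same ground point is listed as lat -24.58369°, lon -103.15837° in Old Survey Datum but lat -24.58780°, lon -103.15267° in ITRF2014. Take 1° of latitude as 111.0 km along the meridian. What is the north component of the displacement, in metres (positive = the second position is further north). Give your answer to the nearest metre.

Δφ = -24.58780° − -24.58369° = -0.00411°; Δλ = -103.15267° − -103.15837° = +0.00570°.
ΔN = Δφ × 111000 = -456.2 m; ΔE = Δλ × 111000 × cos(-24.58369°) = +0.00570 × 111000 × 0.909355 = 575.3 m.

ΔN = -456 m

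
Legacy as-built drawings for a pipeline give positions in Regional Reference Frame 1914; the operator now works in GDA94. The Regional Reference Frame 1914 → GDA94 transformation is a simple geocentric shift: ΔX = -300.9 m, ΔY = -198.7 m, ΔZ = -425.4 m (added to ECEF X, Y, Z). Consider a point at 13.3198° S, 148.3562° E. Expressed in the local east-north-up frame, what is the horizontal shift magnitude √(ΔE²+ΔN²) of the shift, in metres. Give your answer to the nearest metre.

501 m

The local east axis at (φ, λ) is (−sin λ, cos λ, 0), so ΔE = −sin(148.3562°)·(-300.9) + cos(148.3562°)·(-198.7) = 327.02 m.
The local north axis is (−sin φ cos λ, −sin φ sin λ, cos φ), giving ΔN = 59.017 − 24.017 − 413.956 = -378.96 m.
Horizontal magnitude = √(ΔE² + ΔN²) = √(327.02² + (-378.96)²) = 500.55 m.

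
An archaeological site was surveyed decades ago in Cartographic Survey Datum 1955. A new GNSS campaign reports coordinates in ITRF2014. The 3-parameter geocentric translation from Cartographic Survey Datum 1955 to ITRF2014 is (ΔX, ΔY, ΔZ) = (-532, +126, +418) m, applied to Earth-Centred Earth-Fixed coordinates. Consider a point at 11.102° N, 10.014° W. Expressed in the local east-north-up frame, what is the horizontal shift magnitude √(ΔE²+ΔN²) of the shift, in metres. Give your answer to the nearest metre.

516 m

At φ = 11.102°, λ = -10.014°: sin φ = 0.192556, cos φ = 0.981286, sin λ = -0.173889, cos λ = 0.984765.
ΔE = −sin λ·ΔX + cos λ·ΔY = −(-0.173889)·(-532) + (0.984765)·(126) = 31.57 m.
ΔN = −sin φ cos λ·ΔX − sin φ sin λ·ΔY + cos φ·ΔZ = −(0.192556)(0.984765)(-532) − (0.192556)(-0.173889)(126) + (0.981286)(418) = 515.28 m.
Horizontal magnitude = √(ΔE² + ΔN²) = √(31.57² + 515.28²) = 516.24 m.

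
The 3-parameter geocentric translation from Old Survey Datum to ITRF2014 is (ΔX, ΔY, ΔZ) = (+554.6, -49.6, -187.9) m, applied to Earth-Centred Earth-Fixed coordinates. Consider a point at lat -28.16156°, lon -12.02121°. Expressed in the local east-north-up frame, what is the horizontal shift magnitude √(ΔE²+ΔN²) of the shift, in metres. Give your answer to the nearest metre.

At φ = -28.16156°, λ = -12.02121°: sin φ = -0.471959, cos φ = 0.881620, sin λ = -0.208274, cos λ = 0.978071.
ΔE = −sin λ·ΔX + cos λ·ΔY = −(-0.208274)·(554.6) + (0.978071)·(-49.6) = 67.00 m.
ΔN = −sin φ cos λ·ΔX − sin φ sin λ·ΔY + cos φ·ΔZ = −(-0.471959)(0.978071)(554.6) − (-0.471959)(-0.208274)(-49.6) + (0.881620)(-187.9) = 95.23 m.
Horizontal magnitude = √(ΔE² + ΔN²) = √(67.00² + 95.23²) = 116.43 m.

116 m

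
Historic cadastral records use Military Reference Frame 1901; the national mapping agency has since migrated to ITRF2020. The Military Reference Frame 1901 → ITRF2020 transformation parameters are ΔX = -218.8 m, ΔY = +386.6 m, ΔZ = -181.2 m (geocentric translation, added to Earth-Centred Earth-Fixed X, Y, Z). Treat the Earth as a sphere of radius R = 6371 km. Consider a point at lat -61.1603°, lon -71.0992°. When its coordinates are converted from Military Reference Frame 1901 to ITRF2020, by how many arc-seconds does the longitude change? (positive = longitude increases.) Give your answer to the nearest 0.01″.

sin φ = -0.875973, cos φ = 0.482361, sin λ = -0.946081, cos λ = 0.323931.
East component: ΔE = −sin λ·ΔX + cos λ·ΔY = −(-0.946081)(-218.8) + (0.323931)(386.6) = -81.77 m.
1° of latitude spans πR/180 = 111195 m; at latitude φ, 1° of longitude spans that × cos φ = 53636.1 m, so Δλ = -81.77 / 53636.1 × 3600 = -5.488″.

Δλ = -5.49″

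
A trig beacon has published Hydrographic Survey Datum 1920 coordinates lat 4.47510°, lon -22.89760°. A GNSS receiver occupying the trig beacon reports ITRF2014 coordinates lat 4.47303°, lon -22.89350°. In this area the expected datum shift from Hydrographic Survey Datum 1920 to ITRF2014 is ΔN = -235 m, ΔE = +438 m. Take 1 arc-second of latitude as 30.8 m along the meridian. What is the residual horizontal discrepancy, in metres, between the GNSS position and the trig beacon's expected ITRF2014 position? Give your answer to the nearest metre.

Observed coordinate differences: Δφ = -0.00207°, Δλ = +0.00410°.
Converting to metres (1° lat = 110880 m, cos φ = 0.996951): observed ΔN = -229.5 m, observed ΔE = 453.2 m.
Subtracting the expected shift leaves a residual of -229.5 − (-235) = 5.5 m north and 453.2 − (438) = 15.2 m east.
Residual distance = √(5.5² + 15.2²) = 16.2 m.

16 m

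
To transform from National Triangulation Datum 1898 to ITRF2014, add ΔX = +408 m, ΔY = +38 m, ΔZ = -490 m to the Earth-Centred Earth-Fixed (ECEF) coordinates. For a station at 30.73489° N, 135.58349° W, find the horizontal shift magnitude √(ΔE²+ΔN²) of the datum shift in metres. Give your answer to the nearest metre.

366 m

The local east axis at (φ, λ) is (−sin λ, cos λ, 0), so ΔE = −sin(-135.58349°)·408 + cos(-135.58349°)·38 = 258.40 m.
The local north axis is (−sin φ cos λ, −sin φ sin λ, cos φ), giving ΔN = 148.936 + 13.592 − 421.175 = -258.65 m.
Horizontal magnitude = √(ΔE² + ΔN²) = √(258.40² + (-258.65)²) = 365.61 m.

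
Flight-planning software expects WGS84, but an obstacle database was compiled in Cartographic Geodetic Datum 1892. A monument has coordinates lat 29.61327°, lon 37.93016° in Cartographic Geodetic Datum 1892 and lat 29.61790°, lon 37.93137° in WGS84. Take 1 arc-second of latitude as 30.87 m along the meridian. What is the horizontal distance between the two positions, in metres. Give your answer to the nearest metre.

Δφ = 29.61790° − 29.61327° = +0.00463°; Δλ = 37.93137° − 37.93016° = +0.00121°.
1° of latitude = 3600 × 30.87 = 111132 m.
ΔN = Δφ × 111132 = 514.5 m; ΔE = Δλ × 111132 × cos(29.61327°) = +0.00121 × 111132 × 0.869381 = 116.9 m.
Distance = √(ΔE² + ΔN²) = √(116.9² + 514.5²) = 527.7 m.

528 m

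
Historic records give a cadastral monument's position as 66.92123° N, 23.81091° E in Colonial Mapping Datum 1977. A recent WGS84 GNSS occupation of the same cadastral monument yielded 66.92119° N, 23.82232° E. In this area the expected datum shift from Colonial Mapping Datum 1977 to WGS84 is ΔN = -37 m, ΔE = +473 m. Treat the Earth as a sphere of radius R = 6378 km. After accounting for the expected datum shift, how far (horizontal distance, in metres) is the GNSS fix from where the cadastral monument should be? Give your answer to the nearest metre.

Observed coordinate differences: Δφ = -0.00004°, Δλ = +0.01141°.
Converting to metres (1° lat = 111317 m, cos φ = 0.391996): observed ΔN = -4.5 m, observed ΔE = 497.9 m.
Subtracting the expected shift leaves a residual of -4.5 − (-37) = 32.5 m north and 497.9 − (473) = 24.9 m east.
Residual distance = √(32.5² + 24.9²) = 41.0 m.

41 m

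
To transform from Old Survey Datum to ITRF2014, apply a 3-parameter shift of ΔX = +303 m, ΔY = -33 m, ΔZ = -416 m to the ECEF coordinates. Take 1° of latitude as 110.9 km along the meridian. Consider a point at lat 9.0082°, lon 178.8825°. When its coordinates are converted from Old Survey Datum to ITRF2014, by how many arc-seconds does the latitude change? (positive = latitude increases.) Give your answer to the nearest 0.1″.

sin φ = 0.156576, cos φ = 0.987666, sin λ = 0.019503, cos λ = -0.999810.
North component: ΔN = −sin φ cos λ·ΔX − sin φ sin λ·ΔY + cos φ·ΔZ = −(0.156576)(-0.999810)(303) − (0.156576)(0.019503)(-33) + (0.987666)(-416) = -363.33 m.
1° of latitude spans 110900 m, so Δφ = -363.33 / 110900 × 3600 = -11.794″.

Δφ = -11.8″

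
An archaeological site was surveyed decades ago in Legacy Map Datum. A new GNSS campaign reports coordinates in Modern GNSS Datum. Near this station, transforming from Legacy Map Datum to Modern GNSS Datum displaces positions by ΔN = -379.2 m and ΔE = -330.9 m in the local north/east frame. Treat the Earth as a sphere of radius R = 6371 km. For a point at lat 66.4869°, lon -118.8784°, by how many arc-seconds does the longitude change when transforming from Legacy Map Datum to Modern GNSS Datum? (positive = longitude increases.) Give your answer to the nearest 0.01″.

Δλ = -26.85″

At latitude 66.4869°, cos φ = 0.398959.
One radian of longitude at latitude φ spans R cos φ, so Δλ = ΔE / (R cos φ) = -330.9 / (6371000 × 0.398959) = -1.3019e-04 rad = -26.853″.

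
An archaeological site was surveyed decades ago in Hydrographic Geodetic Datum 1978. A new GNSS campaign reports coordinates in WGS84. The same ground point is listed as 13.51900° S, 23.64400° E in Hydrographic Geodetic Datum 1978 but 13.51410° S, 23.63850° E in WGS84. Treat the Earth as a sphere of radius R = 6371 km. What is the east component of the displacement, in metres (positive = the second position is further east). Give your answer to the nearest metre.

ΔE = -595 m

Δφ = -13.51410° − -13.51900° = +0.00490°; Δλ = 23.63850° − 23.64400° = -0.00550°.
1° along a meridian = πR/180 = 111195 m.
ΔN = Δφ × 111195 = 544.9 m; ΔE = Δλ × 111195 × cos(-13.51900°) = -0.00550 × 111195 × 0.972292 = -594.6 m.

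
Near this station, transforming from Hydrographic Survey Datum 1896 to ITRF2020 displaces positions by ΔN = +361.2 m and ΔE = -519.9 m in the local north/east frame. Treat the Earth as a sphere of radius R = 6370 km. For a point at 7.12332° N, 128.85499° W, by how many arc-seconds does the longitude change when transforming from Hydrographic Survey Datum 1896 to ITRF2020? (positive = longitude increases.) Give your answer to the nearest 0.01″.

Δλ = -16.97″

At latitude 7.12332°, cos φ = 0.992282.
One radian of longitude at latitude φ spans R cos φ, so Δλ = ΔE / (R cos φ) = -519.9 / (6370000 × 0.992282) = -8.2252e-05 rad = -16.966″.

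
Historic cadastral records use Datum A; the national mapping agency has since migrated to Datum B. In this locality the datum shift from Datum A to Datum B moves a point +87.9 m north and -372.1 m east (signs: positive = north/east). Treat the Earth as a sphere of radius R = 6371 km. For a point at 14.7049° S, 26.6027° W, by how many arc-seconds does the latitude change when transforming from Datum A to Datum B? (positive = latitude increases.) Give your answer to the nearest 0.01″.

Δφ = 2.85″

On a sphere of radius R, 1 rad of latitude = R, so Δφ = ΔN / R = 87.9 / 6371000 = 1.3797e-05 rad = 2.846″.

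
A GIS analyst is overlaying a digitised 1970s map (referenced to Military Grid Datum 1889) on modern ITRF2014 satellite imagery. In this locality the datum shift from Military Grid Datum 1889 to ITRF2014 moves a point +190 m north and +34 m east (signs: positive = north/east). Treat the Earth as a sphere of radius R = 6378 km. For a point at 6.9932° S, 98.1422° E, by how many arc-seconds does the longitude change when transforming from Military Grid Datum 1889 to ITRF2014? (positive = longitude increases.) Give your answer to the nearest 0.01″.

Δλ = 1.11″

At latitude -6.9932°, cos φ = 0.992561.
One radian of longitude at latitude φ spans R cos φ, so Δλ = ΔE / (R cos φ) = 34.0 / (6378000 × 0.992561) = 5.3708e-06 rad = 1.108″.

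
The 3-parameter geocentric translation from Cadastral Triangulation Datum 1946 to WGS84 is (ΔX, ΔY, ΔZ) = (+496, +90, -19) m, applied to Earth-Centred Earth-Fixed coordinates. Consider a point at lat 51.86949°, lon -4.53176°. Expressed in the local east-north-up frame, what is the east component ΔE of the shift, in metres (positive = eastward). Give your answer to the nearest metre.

The local east axis at (φ, λ) is (−sin λ, cos λ, 0), so ΔE = −sin(-4.53176°)·496 + cos(-4.53176°)·90 = 128.91 m.

ΔE = 129 m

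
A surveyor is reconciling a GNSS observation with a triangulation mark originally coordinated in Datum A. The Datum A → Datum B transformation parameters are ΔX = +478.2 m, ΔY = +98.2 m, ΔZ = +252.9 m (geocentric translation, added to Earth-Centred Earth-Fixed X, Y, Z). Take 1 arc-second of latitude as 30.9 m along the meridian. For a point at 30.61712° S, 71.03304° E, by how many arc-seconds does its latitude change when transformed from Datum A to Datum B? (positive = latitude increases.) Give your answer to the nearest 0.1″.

sin φ = -0.509299, cos φ = 0.860590, sin λ = 0.945706, cos λ = 0.325023.
North component: ΔN = −sin φ cos λ·ΔX − sin φ sin λ·ΔY + cos φ·ΔZ = −(-0.509299)(0.325023)(478.2) − (-0.509299)(0.945706)(98.2) + (0.860590)(252.9) = 344.10 m.
1° of latitude spans 3600 × 30.90 = 111240 m, so Δφ = 344.10 / 111240 × 3600 = 11.136″.

Δφ = 11.1″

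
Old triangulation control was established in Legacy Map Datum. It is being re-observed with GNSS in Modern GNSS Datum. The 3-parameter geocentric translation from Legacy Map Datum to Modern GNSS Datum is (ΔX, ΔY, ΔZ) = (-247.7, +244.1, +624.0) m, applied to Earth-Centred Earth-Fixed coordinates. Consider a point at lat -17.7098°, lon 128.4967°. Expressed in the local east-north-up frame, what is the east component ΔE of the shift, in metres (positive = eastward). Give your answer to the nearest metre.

ΔE = 42 m

The local east axis at (φ, λ) is (−sin λ, cos λ, 0), so ΔE = −sin(128.4967°)·(-247.7) + cos(128.4967°)·244.1 = 41.92 m.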